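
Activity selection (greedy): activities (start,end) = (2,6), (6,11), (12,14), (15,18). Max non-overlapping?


Greedy: pick earliest-ending, then skip overlaps.
Selected (4 activities): [(2, 6), (6, 11), (12, 14), (15, 18)]


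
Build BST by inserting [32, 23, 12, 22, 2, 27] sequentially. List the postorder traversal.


Root = 32; build tree by BST insertion.
Postorder traversal: [2, 22, 12, 27, 23, 32]


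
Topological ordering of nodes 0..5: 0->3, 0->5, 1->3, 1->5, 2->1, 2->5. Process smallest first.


Kahn's algorithm, process smallest node first
Order: [0, 2, 1, 3, 4, 5]


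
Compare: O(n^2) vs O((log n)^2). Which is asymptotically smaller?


polylogarithmic grows slower than quadratic
O((log n)^2) is asymptotically smaller; O(n^2) grows faster


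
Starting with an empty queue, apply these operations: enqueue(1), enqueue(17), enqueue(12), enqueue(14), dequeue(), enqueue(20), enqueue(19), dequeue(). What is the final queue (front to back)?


enqueue(1) -> [1]
enqueue(17) -> [1, 17]
enqueue(12) -> [1, 17, 12]
enqueue(14) -> [1, 17, 12, 14]
dequeue() returns 1 -> [17, 12, 14]
enqueue(20) -> [17, 12, 14, 20]
enqueue(19) -> [17, 12, 14, 20, 19]
dequeue() returns 17 -> [12, 14, 20, 19]
Final queue (front to back): [12, 14, 20, 19]


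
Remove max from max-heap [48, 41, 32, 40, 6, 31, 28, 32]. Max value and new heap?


Max = 48
Replace root with last, heapify down
Resulting heap: [41, 40, 32, 32, 6, 31, 28]


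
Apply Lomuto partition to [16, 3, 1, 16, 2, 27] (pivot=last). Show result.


Elements <= 27 go left of pivot.
Result: [16, 3, 1, 16, 2, 27], pivot at index 5


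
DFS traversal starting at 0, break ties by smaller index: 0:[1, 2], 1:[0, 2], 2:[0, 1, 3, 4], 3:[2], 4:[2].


DFS stack-based: start with [0]
Visit order: [0, 1, 2, 3, 4]


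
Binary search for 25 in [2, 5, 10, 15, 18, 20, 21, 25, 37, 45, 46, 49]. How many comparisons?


Search for 25:
[0,11] mid=5 arr[5]=20
[6,11] mid=8 arr[8]=37
[6,7] mid=6 arr[6]=21
[7,7] mid=7 arr[7]=25
Total: 4 comparisons


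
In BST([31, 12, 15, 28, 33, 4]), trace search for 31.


BST root = 31
Search for 31: compare at each node
Path: [31]


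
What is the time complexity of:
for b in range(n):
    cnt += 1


Per nesting level: O(n) = O(n)
Complexity: O(n)


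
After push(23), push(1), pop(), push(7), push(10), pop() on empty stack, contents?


push(23) -> [23]
push(1) -> [23, 1]
pop() returns 1 -> [23]
push(7) -> [23, 7]
push(10) -> [23, 7, 10]
pop() returns 10 -> [23, 7]
Final stack (bottom to top): [23, 7]


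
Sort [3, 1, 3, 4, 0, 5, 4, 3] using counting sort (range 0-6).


Count array: [1, 1, 0, 3, 2, 1, 0]
Reconstruct: [0, 1, 3, 3, 3, 4, 4, 5]


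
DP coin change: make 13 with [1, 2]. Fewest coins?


dp[0]=0; dp[i]=1+min(dp[i-c] for c in coins)
...dp[8]=4, dp[9]=5, dp[10]=5, dp[11]=6, dp[12]=6, dp[13]=7
Minimum coins for 13 = 7


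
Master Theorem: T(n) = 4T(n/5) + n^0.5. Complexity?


a=4, b=5, c=0.5. log_5(4)=0.861 > c=0.5. Case 1: O(n^log_b(a)) = O(n^0.861)
Complexity: O(n^0.861)


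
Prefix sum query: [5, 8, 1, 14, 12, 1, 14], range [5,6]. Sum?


Prefix sums: [0, 5, 13, 14, 28, 40, 41, 55]
Sum[5..6] = prefix[7] - prefix[5] = 55 - 40 = 15


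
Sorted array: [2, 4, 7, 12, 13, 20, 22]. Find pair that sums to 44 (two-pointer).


Two pointers: lo=0, hi=6
No pair sums to 44


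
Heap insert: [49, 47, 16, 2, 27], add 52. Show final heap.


Append 52: [49, 47, 16, 2, 27, 52]
Bubble up: swap idx 5(52) with idx 2(16); swap idx 2(52) with idx 0(49)
Result: [52, 47, 49, 2, 27, 16]


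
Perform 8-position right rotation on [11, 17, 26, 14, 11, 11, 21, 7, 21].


Right rotate by 8: [17, 26, 14, 11, 11, 21, 7, 21, 11]


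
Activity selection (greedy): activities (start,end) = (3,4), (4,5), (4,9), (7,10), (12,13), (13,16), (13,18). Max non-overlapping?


Greedy: pick earliest-ending, then skip overlaps.
Selected (5 activities): [(3, 4), (4, 5), (7, 10), (12, 13), (13, 16)]


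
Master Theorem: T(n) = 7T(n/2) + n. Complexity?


a=7, b=2, c=1. log_2(7)=2.807 > c=1. Case 1: O(n^log_b(a)) = O(n^2.807)
Complexity: O(n^2.807)


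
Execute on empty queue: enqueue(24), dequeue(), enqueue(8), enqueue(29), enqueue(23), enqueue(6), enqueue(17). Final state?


enqueue(24) -> [24]
dequeue() returns 24 -> []
enqueue(8) -> [8]
enqueue(29) -> [8, 29]
enqueue(23) -> [8, 29, 23]
enqueue(6) -> [8, 29, 23, 6]
enqueue(17) -> [8, 29, 23, 6, 17]
Final queue (front to back): [8, 29, 23, 6, 17]


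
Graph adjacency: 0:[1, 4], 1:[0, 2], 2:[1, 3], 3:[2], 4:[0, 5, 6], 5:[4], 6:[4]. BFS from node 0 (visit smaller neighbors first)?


BFS queue: start with [0]
Visit order: [0, 1, 4, 2, 5, 6, 3]


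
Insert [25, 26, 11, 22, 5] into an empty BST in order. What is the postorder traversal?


Root = 25; build tree by BST insertion.
Postorder traversal: [5, 22, 11, 26, 25]


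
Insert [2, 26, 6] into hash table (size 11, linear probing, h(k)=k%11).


Insertions: 2->slot 2; 26->slot 4; 6->slot 6
Table: [None, None, 2, None, 26, None, 6, None, None, None, None]


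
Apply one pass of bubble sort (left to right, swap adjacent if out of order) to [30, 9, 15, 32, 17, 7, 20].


After one pass: [9, 15, 30, 17, 7, 20, 32]


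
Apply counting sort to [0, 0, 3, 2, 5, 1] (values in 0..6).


Count array: [2, 1, 1, 1, 0, 1, 0]
Reconstruct: [0, 0, 1, 2, 3, 5]


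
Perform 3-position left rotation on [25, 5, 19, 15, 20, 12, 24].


Left rotate by 3: [15, 20, 12, 24, 25, 5, 19]


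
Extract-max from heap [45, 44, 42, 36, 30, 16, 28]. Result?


Max = 45
Replace root with last, heapify down
Resulting heap: [44, 36, 42, 28, 30, 16]


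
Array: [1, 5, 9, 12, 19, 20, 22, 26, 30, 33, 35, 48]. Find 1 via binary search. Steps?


Search for 1:
[0,11] mid=5 arr[5]=20
[0,4] mid=2 arr[2]=9
[0,1] mid=0 arr[0]=1
Total: 3 comparisons


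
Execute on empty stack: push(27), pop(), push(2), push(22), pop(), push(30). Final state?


push(27) -> [27]
pop() returns 27 -> []
push(2) -> [2]
push(22) -> [2, 22]
pop() returns 22 -> [2]
push(30) -> [2, 30]
Final stack (bottom to top): [2, 30]


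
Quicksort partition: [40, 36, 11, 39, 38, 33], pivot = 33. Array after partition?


Elements <= 33 go left of pivot.
Result: [11, 33, 40, 39, 38, 36], pivot at index 1


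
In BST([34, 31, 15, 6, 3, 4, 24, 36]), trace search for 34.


BST root = 34
Search for 34: compare at each node
Path: [34]


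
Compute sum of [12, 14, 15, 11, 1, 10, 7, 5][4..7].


Prefix sums: [0, 12, 26, 41, 52, 53, 63, 70, 75]
Sum[4..7] = prefix[8] - prefix[4] = 75 - 52 = 23


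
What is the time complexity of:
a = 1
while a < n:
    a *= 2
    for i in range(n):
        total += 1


Per nesting level: O(log n) * O(n) = O(n log n)
Complexity: O(n log n)


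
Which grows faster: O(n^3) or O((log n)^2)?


polylogarithmic grows slower than cubic
O((log n)^2) is asymptotically smaller; O(n^3) grows faster


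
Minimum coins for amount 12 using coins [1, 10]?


dp[0]=0; dp[i]=1+min(dp[i-c] for c in coins)
...dp[7]=7, dp[8]=8, dp[9]=9, dp[10]=1, dp[11]=2, dp[12]=3
Minimum coins for 12 = 3


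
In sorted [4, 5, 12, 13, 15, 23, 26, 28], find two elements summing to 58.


Two pointers: lo=0, hi=7
No pair sums to 58


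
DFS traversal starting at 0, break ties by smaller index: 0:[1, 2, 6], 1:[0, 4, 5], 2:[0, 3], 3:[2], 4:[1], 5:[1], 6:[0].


DFS stack-based: start with [0]
Visit order: [0, 1, 4, 5, 2, 3, 6]


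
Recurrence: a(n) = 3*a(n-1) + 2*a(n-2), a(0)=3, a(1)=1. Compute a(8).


Build bottom-up:
...a(6)=1329, a(7)=4733, a(8)=3*4733+2*1329=16857


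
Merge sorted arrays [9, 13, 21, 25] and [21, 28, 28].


Compare heads, take smaller each step.
Merged: [9, 13, 21, 21, 25, 28, 28]


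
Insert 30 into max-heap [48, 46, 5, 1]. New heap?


Append 30: [48, 46, 5, 1, 30]
Bubble up: no swaps needed
Result: [48, 46, 5, 1, 30]


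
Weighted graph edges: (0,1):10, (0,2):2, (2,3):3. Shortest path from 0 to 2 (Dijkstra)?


Dijkstra from 0:
Distances: {0: 0, 1: 10, 2: 2, 3: 5}
Shortest distance to 2 = 2, path = [0, 2]


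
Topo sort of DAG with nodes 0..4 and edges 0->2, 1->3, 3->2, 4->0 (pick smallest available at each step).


Kahn's algorithm, process smallest node first
Order: [1, 3, 4, 0, 2]


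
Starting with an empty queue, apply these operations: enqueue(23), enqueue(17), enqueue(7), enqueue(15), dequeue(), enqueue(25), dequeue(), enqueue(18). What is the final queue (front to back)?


enqueue(23) -> [23]
enqueue(17) -> [23, 17]
enqueue(7) -> [23, 17, 7]
enqueue(15) -> [23, 17, 7, 15]
dequeue() returns 23 -> [17, 7, 15]
enqueue(25) -> [17, 7, 15, 25]
dequeue() returns 17 -> [7, 15, 25]
enqueue(18) -> [7, 15, 25, 18]
Final queue (front to back): [7, 15, 25, 18]


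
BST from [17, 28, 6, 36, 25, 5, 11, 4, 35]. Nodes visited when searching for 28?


BST root = 17
Search for 28: compare at each node
Path: [17, 28]


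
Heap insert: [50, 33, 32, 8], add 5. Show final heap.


Append 5: [50, 33, 32, 8, 5]
Bubble up: no swaps needed
Result: [50, 33, 32, 8, 5]


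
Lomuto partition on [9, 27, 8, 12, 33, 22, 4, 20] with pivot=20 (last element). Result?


Elements <= 20 go left of pivot.
Result: [9, 8, 12, 4, 20, 22, 27, 33], pivot at index 4


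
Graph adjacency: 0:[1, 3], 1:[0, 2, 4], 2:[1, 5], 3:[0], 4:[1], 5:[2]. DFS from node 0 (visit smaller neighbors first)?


DFS stack-based: start with [0]
Visit order: [0, 1, 2, 5, 4, 3]


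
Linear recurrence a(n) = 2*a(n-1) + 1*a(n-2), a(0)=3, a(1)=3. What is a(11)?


Build bottom-up:
...a(9)=4179, a(10)=10089, a(11)=2*10089+1*4179=24357


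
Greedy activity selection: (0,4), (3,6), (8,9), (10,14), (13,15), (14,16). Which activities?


Greedy: pick earliest-ending, then skip overlaps.
Selected (4 activities): [(0, 4), (8, 9), (10, 14), (14, 16)]


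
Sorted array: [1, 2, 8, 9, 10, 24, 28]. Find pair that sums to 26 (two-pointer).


Two pointers: lo=0, hi=6
Found pair: (2, 24) summing to 26


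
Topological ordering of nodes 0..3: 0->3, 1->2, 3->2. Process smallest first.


Kahn's algorithm, process smallest node first
Order: [0, 1, 3, 2]


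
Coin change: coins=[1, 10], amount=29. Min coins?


dp[0]=0; dp[i]=1+min(dp[i-c] for c in coins)
...dp[24]=6, dp[25]=7, dp[26]=8, dp[27]=9, dp[28]=10, dp[29]=11
Minimum coins for 29 = 11


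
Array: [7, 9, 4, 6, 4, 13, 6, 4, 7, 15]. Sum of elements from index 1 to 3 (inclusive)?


Prefix sums: [0, 7, 16, 20, 26, 30, 43, 49, 53, 60, 75]
Sum[1..3] = prefix[4] - prefix[1] = 26 - 7 = 19


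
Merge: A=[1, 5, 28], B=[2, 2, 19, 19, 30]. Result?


Compare heads, take smaller each step.
Merged: [1, 2, 2, 5, 19, 19, 28, 30]


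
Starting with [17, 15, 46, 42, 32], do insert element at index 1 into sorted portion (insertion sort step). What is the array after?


After one pass: [15, 17, 46, 42, 32]


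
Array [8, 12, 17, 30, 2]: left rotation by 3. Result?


Left rotate by 3: [30, 2, 8, 12, 17]


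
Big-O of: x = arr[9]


Analysis: constant-time operation, no loop
Complexity: O(1)


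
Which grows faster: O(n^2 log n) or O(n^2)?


quadratic grows slower than n^2 log n
O(n^2) is asymptotically smaller; O(n^2 log n) grows faster


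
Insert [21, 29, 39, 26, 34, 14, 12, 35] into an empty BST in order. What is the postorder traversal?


Root = 21; build tree by BST insertion.
Postorder traversal: [12, 14, 26, 35, 34, 39, 29, 21]


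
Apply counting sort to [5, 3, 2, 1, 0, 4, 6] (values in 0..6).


Count array: [1, 1, 1, 1, 1, 1, 1]
Reconstruct: [0, 1, 2, 3, 4, 5, 6]


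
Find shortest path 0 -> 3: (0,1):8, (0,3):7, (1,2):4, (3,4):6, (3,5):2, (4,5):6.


Dijkstra from 0:
Distances: {0: 0, 1: 8, 2: 12, 3: 7, 4: 13, 5: 9}
Shortest distance to 3 = 7, path = [0, 3]


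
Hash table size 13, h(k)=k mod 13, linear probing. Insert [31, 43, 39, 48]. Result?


Insertions: 31->slot 5; 43->slot 4; 39->slot 0; 48->slot 9
Table: [39, None, None, None, 43, 31, None, None, None, 48, None, None, None]


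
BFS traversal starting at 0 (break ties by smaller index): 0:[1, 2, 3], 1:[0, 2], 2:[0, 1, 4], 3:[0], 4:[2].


BFS queue: start with [0]
Visit order: [0, 1, 2, 3, 4]


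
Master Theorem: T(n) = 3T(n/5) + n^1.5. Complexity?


a=3, b=5, c=1.5. log_5(3)=0.683 < c=1.5. Case 3: O(n^c) = O(n^1.500)
Complexity: O(n^1.500)


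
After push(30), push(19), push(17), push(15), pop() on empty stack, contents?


push(30) -> [30]
push(19) -> [30, 19]
push(17) -> [30, 19, 17]
push(15) -> [30, 19, 17, 15]
pop() returns 15 -> [30, 19, 17]
Final stack (bottom to top): [30, 19, 17]


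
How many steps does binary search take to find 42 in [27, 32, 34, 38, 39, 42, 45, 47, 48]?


Search for 42:
[0,8] mid=4 arr[4]=39
[5,8] mid=6 arr[6]=45
[5,5] mid=5 arr[5]=42
Total: 3 comparisons


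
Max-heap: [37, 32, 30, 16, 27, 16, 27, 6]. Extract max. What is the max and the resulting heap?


Max = 37
Replace root with last, heapify down
Resulting heap: [32, 27, 30, 16, 6, 16, 27]


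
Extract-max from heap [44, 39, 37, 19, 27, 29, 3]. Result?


Max = 44
Replace root with last, heapify down
Resulting heap: [39, 27, 37, 19, 3, 29]


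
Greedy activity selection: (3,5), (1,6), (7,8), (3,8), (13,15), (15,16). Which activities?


Greedy: pick earliest-ending, then skip overlaps.
Selected (4 activities): [(3, 5), (7, 8), (13, 15), (15, 16)]


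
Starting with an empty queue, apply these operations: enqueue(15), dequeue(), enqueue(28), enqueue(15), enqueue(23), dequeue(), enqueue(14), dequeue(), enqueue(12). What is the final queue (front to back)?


enqueue(15) -> [15]
dequeue() returns 15 -> []
enqueue(28) -> [28]
enqueue(15) -> [28, 15]
enqueue(23) -> [28, 15, 23]
dequeue() returns 28 -> [15, 23]
enqueue(14) -> [15, 23, 14]
dequeue() returns 15 -> [23, 14]
enqueue(12) -> [23, 14, 12]
Final queue (front to back): [23, 14, 12]


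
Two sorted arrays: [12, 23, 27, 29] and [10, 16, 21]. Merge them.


Compare heads, take smaller each step.
Merged: [10, 12, 16, 21, 23, 27, 29]


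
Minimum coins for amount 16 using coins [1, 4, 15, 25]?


dp[0]=0; dp[i]=1+min(dp[i-c] for c in coins)
...dp[11]=5, dp[12]=3, dp[13]=4, dp[14]=5, dp[15]=1, dp[16]=2
Minimum coins for 16 = 2


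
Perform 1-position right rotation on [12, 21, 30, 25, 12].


Right rotate by 1: [12, 12, 21, 30, 25]


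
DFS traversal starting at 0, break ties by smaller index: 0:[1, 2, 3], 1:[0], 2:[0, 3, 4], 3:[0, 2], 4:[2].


DFS stack-based: start with [0]
Visit order: [0, 1, 2, 3, 4]


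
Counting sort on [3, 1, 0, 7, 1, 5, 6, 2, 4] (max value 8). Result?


Count array: [1, 2, 1, 1, 1, 1, 1, 1, 0]
Reconstruct: [0, 1, 1, 2, 3, 4, 5, 6, 7]


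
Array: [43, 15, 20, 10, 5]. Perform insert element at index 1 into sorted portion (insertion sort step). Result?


After one pass: [15, 43, 20, 10, 5]


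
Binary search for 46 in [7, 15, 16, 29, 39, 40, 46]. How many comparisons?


Search for 46:
[0,6] mid=3 arr[3]=29
[4,6] mid=5 arr[5]=40
[6,6] mid=6 arr[6]=46
Total: 3 comparisons


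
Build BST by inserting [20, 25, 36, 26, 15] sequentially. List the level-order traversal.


Root = 20; build tree by BST insertion.
Level-Order traversal: [20, 15, 25, 36, 26]


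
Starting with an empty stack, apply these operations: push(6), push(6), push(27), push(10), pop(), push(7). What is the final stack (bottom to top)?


push(6) -> [6]
push(6) -> [6, 6]
push(27) -> [6, 6, 27]
push(10) -> [6, 6, 27, 10]
pop() returns 10 -> [6, 6, 27]
push(7) -> [6, 6, 27, 7]
Final stack (bottom to top): [6, 6, 27, 7]


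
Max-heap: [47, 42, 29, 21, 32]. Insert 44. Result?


Append 44: [47, 42, 29, 21, 32, 44]
Bubble up: swap idx 5(44) with idx 2(29)
Result: [47, 42, 44, 21, 32, 29]


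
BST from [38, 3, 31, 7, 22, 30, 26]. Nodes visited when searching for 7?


BST root = 38
Search for 7: compare at each node
Path: [38, 3, 31, 7]


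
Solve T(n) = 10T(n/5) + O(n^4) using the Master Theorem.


a=10, b=5, c=4. log_5(10)=1.431 < c=4. Case 3: O(n^c) = O(n^4)
Complexity: O(n^4)


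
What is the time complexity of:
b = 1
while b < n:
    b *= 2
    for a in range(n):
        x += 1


Per nesting level: O(log n) * O(n) = O(n log n)
Complexity: O(n log n)


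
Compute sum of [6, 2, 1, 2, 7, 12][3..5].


Prefix sums: [0, 6, 8, 9, 11, 18, 30]
Sum[3..5] = prefix[6] - prefix[3] = 30 - 9 = 21


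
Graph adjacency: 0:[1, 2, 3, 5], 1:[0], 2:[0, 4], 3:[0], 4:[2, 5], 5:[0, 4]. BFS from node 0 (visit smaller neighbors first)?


BFS queue: start with [0]
Visit order: [0, 1, 2, 3, 5, 4]


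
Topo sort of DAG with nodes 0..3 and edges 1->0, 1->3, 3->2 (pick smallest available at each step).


Kahn's algorithm, process smallest node first
Order: [1, 0, 3, 2]


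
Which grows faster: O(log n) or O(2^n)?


logarithmic grows slower than exponential
O(log n) is asymptotically smaller; O(2^n) grows faster


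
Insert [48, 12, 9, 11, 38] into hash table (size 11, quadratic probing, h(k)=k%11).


Insertions: 48->slot 4; 12->slot 1; 9->slot 9; 11->slot 0; 38->slot 5
Table: [11, 12, None, None, 48, 38, None, None, None, 9, None]


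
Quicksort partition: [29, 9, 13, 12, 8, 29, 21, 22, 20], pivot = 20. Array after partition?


Elements <= 20 go left of pivot.
Result: [9, 13, 12, 8, 20, 29, 21, 22, 29], pivot at index 4


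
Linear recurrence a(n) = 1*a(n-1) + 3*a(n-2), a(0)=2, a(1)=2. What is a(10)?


Build bottom-up:
...a(8)=1016, a(9)=2318, a(10)=1*2318+3*1016=5366


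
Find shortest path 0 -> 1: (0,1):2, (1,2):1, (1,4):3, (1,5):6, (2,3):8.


Dijkstra from 0:
Distances: {0: 0, 1: 2, 2: 3, 3: 11, 4: 5, 5: 8}
Shortest distance to 1 = 2, path = [0, 1]


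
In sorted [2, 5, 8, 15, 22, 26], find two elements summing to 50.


Two pointers: lo=0, hi=5
No pair sums to 50


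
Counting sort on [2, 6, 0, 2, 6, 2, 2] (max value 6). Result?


Count array: [1, 0, 4, 0, 0, 0, 2]
Reconstruct: [0, 2, 2, 2, 2, 6, 6]


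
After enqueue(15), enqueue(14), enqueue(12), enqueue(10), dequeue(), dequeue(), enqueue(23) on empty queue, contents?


enqueue(15) -> [15]
enqueue(14) -> [15, 14]
enqueue(12) -> [15, 14, 12]
enqueue(10) -> [15, 14, 12, 10]
dequeue() returns 15 -> [14, 12, 10]
dequeue() returns 14 -> [12, 10]
enqueue(23) -> [12, 10, 23]
Final queue (front to back): [12, 10, 23]


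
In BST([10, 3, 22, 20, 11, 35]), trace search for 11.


BST root = 10
Search for 11: compare at each node
Path: [10, 22, 20, 11]


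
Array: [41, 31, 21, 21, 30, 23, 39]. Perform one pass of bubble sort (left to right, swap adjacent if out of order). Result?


After one pass: [31, 21, 21, 30, 23, 39, 41]


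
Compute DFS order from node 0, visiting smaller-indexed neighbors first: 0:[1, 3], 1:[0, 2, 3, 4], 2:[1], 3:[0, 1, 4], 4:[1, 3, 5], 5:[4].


DFS stack-based: start with [0]
Visit order: [0, 1, 2, 3, 4, 5]


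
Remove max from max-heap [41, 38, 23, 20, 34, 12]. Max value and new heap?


Max = 41
Replace root with last, heapify down
Resulting heap: [38, 34, 23, 20, 12]


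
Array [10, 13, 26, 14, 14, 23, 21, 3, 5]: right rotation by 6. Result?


Right rotate by 6: [14, 14, 23, 21, 3, 5, 10, 13, 26]


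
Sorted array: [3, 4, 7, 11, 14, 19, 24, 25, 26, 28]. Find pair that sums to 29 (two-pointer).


Two pointers: lo=0, hi=9
Found pair: (3, 26) summing to 29


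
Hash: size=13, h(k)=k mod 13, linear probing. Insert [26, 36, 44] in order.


Insertions: 26->slot 0; 36->slot 10; 44->slot 5
Table: [26, None, None, None, None, 44, None, None, None, None, 36, None, None]


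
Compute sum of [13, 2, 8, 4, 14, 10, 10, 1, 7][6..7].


Prefix sums: [0, 13, 15, 23, 27, 41, 51, 61, 62, 69]
Sum[6..7] = prefix[8] - prefix[6] = 62 - 51 = 11


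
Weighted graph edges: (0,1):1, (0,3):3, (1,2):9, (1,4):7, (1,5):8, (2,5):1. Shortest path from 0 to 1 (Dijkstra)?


Dijkstra from 0:
Distances: {0: 0, 1: 1, 2: 10, 3: 3, 4: 8, 5: 9}
Shortest distance to 1 = 1, path = [0, 1]


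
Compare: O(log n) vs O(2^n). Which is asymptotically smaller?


logarithmic grows slower than exponential
O(log n) is asymptotically smaller; O(2^n) grows faster


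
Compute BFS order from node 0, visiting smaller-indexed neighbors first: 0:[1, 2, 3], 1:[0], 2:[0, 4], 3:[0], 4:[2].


BFS queue: start with [0]
Visit order: [0, 1, 2, 3, 4]


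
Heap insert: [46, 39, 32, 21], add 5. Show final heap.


Append 5: [46, 39, 32, 21, 5]
Bubble up: no swaps needed
Result: [46, 39, 32, 21, 5]


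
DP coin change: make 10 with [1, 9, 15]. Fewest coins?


dp[0]=0; dp[i]=1+min(dp[i-c] for c in coins)
...dp[5]=5, dp[6]=6, dp[7]=7, dp[8]=8, dp[9]=1, dp[10]=2
Minimum coins for 10 = 2


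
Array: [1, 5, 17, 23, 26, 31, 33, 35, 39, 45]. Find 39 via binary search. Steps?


Search for 39:
[0,9] mid=4 arr[4]=26
[5,9] mid=7 arr[7]=35
[8,9] mid=8 arr[8]=39
Total: 3 comparisons


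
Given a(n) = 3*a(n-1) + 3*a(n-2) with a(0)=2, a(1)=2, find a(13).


Build bottom-up:
...a(11)=1818612, a(12)=6894882, a(13)=3*6894882+3*1818612=26140482


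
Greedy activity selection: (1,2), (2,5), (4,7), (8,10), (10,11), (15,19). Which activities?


Greedy: pick earliest-ending, then skip overlaps.
Selected (5 activities): [(1, 2), (2, 5), (8, 10), (10, 11), (15, 19)]


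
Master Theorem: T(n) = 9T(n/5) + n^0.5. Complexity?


a=9, b=5, c=0.5. log_5(9)=1.365 > c=0.5. Case 1: O(n^log_b(a)) = O(n^1.365)
Complexity: O(n^1.365)


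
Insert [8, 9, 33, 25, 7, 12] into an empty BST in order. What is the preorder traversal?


Root = 8; build tree by BST insertion.
Preorder traversal: [8, 7, 9, 33, 25, 12]


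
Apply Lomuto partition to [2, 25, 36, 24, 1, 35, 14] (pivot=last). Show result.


Elements <= 14 go left of pivot.
Result: [2, 1, 14, 24, 25, 35, 36], pivot at index 2


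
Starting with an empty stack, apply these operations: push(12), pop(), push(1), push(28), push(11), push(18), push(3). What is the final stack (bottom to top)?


push(12) -> [12]
pop() returns 12 -> []
push(1) -> [1]
push(28) -> [1, 28]
push(11) -> [1, 28, 11]
push(18) -> [1, 28, 11, 18]
push(3) -> [1, 28, 11, 18, 3]
Final stack (bottom to top): [1, 28, 11, 18, 3]


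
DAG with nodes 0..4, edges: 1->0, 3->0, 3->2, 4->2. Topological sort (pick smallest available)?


Kahn's algorithm, process smallest node first
Order: [1, 3, 0, 4, 2]


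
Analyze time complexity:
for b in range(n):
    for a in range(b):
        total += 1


Per nesting level: O(n) * O(n) [triangular over b] = O(n^2)
Complexity: O(n^2)


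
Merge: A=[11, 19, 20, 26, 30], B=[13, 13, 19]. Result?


Compare heads, take smaller each step.
Merged: [11, 13, 13, 19, 19, 20, 26, 30]


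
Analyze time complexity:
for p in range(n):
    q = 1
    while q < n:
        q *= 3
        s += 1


Per nesting level: O(n) * O(log n) = O(n log n)
Complexity: O(n log n)


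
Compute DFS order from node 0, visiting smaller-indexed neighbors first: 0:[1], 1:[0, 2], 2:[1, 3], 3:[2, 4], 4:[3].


DFS stack-based: start with [0]
Visit order: [0, 1, 2, 3, 4]


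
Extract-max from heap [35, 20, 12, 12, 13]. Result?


Max = 35
Replace root with last, heapify down
Resulting heap: [20, 13, 12, 12]


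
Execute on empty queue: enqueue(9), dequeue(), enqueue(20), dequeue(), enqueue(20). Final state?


enqueue(9) -> [9]
dequeue() returns 9 -> []
enqueue(20) -> [20]
dequeue() returns 20 -> []
enqueue(20) -> [20]
Final queue (front to back): [20]


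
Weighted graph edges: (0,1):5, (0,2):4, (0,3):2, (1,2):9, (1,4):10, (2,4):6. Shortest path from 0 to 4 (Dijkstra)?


Dijkstra from 0:
Distances: {0: 0, 1: 5, 2: 4, 3: 2, 4: 10}
Shortest distance to 4 = 10, path = [0, 2, 4]


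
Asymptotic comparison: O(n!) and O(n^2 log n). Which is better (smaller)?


n^2 log n grows slower than factorial
O(n^2 log n) is asymptotically smaller; O(n!) grows faster


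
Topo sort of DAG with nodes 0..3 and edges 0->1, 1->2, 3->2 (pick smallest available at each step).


Kahn's algorithm, process smallest node first
Order: [0, 1, 3, 2]


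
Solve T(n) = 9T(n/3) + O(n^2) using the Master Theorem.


a=9, b=3, c=2. log_3(9)=2 = c=2. Case 2: O(n^c log n) = O(n^2 log n)
Complexity: O(n^2 log n)


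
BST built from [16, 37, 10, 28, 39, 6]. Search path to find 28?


BST root = 16
Search for 28: compare at each node
Path: [16, 37, 28]


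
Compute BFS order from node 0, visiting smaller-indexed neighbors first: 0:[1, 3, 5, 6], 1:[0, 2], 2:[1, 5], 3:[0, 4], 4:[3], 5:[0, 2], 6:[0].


BFS queue: start with [0]
Visit order: [0, 1, 3, 5, 6, 2, 4]


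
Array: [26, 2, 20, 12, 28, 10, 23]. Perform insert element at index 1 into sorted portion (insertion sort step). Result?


After one pass: [2, 26, 20, 12, 28, 10, 23]


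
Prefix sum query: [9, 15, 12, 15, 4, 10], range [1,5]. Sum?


Prefix sums: [0, 9, 24, 36, 51, 55, 65]
Sum[1..5] = prefix[6] - prefix[1] = 65 - 9 = 56


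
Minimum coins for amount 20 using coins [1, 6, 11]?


dp[0]=0; dp[i]=1+min(dp[i-c] for c in coins)
...dp[15]=5, dp[16]=6, dp[17]=2, dp[18]=3, dp[19]=4, dp[20]=5
Minimum coins for 20 = 5


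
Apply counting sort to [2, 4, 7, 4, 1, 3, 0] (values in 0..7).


Count array: [1, 1, 1, 1, 2, 0, 0, 1]
Reconstruct: [0, 1, 2, 3, 4, 4, 7]


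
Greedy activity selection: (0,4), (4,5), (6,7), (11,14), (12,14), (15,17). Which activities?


Greedy: pick earliest-ending, then skip overlaps.
Selected (5 activities): [(0, 4), (4, 5), (6, 7), (11, 14), (15, 17)]


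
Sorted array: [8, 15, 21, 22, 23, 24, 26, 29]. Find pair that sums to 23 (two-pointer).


Two pointers: lo=0, hi=7
Found pair: (8, 15) summing to 23


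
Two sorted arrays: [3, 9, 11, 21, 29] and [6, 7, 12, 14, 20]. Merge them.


Compare heads, take smaller each step.
Merged: [3, 6, 7, 9, 11, 12, 14, 20, 21, 29]


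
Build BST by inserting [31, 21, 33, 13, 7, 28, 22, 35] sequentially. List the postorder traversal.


Root = 31; build tree by BST insertion.
Postorder traversal: [7, 13, 22, 28, 21, 35, 33, 31]


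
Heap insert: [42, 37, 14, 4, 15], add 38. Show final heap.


Append 38: [42, 37, 14, 4, 15, 38]
Bubble up: swap idx 5(38) with idx 2(14)
Result: [42, 37, 38, 4, 15, 14]


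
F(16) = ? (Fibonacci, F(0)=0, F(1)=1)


F(n)=F(n-1)+F(n-2)
...F(14)=377, F(15)=610, F(16)=987


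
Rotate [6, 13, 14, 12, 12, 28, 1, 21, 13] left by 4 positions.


Left rotate by 4: [12, 28, 1, 21, 13, 6, 13, 14, 12]


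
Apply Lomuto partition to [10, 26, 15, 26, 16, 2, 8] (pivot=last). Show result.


Elements <= 8 go left of pivot.
Result: [2, 8, 15, 26, 16, 10, 26], pivot at index 1


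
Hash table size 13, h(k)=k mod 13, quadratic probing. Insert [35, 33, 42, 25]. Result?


Insertions: 35->slot 9; 33->slot 7; 42->slot 3; 25->slot 12
Table: [None, None, None, 42, None, None, None, 33, None, 35, None, None, 25]


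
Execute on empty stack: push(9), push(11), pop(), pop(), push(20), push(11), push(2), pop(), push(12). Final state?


push(9) -> [9]
push(11) -> [9, 11]
pop() returns 11 -> [9]
pop() returns 9 -> []
push(20) -> [20]
push(11) -> [20, 11]
push(2) -> [20, 11, 2]
pop() returns 2 -> [20, 11]
push(12) -> [20, 11, 12]
Final stack (bottom to top): [20, 11, 12]


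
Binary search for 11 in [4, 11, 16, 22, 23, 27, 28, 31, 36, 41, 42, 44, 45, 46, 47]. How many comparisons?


Search for 11:
[0,14] mid=7 arr[7]=31
[0,6] mid=3 arr[3]=22
[0,2] mid=1 arr[1]=11
Total: 3 comparisons


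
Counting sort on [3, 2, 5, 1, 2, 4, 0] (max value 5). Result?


Count array: [1, 1, 2, 1, 1, 1]
Reconstruct: [0, 1, 2, 2, 3, 4, 5]


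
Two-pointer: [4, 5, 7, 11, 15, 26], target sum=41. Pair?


Two pointers: lo=0, hi=5
Found pair: (15, 26) summing to 41


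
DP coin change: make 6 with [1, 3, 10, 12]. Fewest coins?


dp[0]=0; dp[i]=1+min(dp[i-c] for c in coins)
...dp[1]=1, dp[2]=2, dp[3]=1, dp[4]=2, dp[5]=3, dp[6]=2
Minimum coins for 6 = 2


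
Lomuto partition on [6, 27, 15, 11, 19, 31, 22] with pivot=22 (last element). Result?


Elements <= 22 go left of pivot.
Result: [6, 15, 11, 19, 22, 31, 27], pivot at index 4


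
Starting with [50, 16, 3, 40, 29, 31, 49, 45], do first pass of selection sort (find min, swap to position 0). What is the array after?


After one pass: [3, 16, 50, 40, 29, 31, 49, 45]


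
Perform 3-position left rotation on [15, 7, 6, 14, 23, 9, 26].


Left rotate by 3: [14, 23, 9, 26, 15, 7, 6]


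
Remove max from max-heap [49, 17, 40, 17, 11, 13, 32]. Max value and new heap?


Max = 49
Replace root with last, heapify down
Resulting heap: [40, 17, 32, 17, 11, 13]


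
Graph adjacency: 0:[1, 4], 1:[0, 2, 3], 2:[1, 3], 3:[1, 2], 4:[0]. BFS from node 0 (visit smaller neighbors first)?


BFS queue: start with [0]
Visit order: [0, 1, 4, 2, 3]


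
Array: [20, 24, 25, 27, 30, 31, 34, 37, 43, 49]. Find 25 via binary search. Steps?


Search for 25:
[0,9] mid=4 arr[4]=30
[0,3] mid=1 arr[1]=24
[2,3] mid=2 arr[2]=25
Total: 3 comparisons


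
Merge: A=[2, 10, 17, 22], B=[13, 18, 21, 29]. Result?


Compare heads, take smaller each step.
Merged: [2, 10, 13, 17, 18, 21, 22, 29]


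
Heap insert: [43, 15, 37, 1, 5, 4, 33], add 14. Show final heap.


Append 14: [43, 15, 37, 1, 5, 4, 33, 14]
Bubble up: swap idx 7(14) with idx 3(1)
Result: [43, 15, 37, 14, 5, 4, 33, 1]


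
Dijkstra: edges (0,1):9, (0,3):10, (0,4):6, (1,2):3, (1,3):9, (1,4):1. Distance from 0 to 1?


Dijkstra from 0:
Distances: {0: 0, 1: 7, 2: 10, 3: 10, 4: 6}
Shortest distance to 1 = 7, path = [0, 4, 1]


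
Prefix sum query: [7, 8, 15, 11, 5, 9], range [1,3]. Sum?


Prefix sums: [0, 7, 15, 30, 41, 46, 55]
Sum[1..3] = prefix[4] - prefix[1] = 41 - 7 = 34


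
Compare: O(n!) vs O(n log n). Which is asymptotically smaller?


linearithmic grows slower than factorial
O(n log n) is asymptotically smaller; O(n!) grows faster


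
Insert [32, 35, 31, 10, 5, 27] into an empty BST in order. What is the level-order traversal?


Root = 32; build tree by BST insertion.
Level-Order traversal: [32, 31, 35, 10, 5, 27]


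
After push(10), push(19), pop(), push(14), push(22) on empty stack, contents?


push(10) -> [10]
push(19) -> [10, 19]
pop() returns 19 -> [10]
push(14) -> [10, 14]
push(22) -> [10, 14, 22]
Final stack (bottom to top): [10, 14, 22]


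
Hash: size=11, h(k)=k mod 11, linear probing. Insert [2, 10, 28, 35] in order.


Insertions: 2->slot 2; 10->slot 10; 28->slot 6; 35->slot 3
Table: [None, None, 2, 35, None, None, 28, None, None, None, 10]


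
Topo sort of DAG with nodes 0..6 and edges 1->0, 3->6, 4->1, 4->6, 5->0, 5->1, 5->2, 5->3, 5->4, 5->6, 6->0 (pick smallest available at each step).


Kahn's algorithm, process smallest node first
Order: [5, 2, 3, 4, 1, 6, 0]


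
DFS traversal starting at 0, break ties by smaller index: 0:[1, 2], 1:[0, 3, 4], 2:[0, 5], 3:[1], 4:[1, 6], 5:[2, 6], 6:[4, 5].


DFS stack-based: start with [0]
Visit order: [0, 1, 3, 4, 6, 5, 2]


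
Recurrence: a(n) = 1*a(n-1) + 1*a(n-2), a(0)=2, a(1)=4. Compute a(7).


Build bottom-up:
...a(5)=26, a(6)=42, a(7)=1*42+1*26=68


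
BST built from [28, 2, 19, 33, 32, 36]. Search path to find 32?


BST root = 28
Search for 32: compare at each node
Path: [28, 33, 32]


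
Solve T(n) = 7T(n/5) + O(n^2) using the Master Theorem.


a=7, b=5, c=2. log_5(7)=1.209 < c=2. Case 3: O(n^c) = O(n^2)
Complexity: O(n^2)


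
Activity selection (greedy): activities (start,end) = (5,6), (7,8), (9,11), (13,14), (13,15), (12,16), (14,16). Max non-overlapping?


Greedy: pick earliest-ending, then skip overlaps.
Selected (5 activities): [(5, 6), (7, 8), (9, 11), (13, 14), (14, 16)]


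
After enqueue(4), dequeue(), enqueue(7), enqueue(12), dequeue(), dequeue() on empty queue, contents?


enqueue(4) -> [4]
dequeue() returns 4 -> []
enqueue(7) -> [7]
enqueue(12) -> [7, 12]
dequeue() returns 7 -> [12]
dequeue() returns 12 -> []
Final queue (front to back): []


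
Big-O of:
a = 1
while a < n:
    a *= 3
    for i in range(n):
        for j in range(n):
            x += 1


Per nesting level: O(log n) * O(n) * O(n) = O(n^2 log n)
Complexity: O(n^2 log n)


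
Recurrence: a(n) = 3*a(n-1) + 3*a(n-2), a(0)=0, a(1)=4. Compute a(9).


Build bottom-up:
...a(7)=9828, a(8)=37260, a(9)=3*37260+3*9828=141264


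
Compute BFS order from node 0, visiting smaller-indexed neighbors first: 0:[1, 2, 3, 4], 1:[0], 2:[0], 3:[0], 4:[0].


BFS queue: start with [0]
Visit order: [0, 1, 2, 3, 4]


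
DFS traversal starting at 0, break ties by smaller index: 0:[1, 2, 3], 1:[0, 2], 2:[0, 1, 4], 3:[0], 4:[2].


DFS stack-based: start with [0]
Visit order: [0, 1, 2, 4, 3]


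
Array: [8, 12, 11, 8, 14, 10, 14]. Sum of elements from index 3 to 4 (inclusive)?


Prefix sums: [0, 8, 20, 31, 39, 53, 63, 77]
Sum[3..4] = prefix[5] - prefix[3] = 53 - 31 = 22


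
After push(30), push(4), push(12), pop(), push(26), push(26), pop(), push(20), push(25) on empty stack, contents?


push(30) -> [30]
push(4) -> [30, 4]
push(12) -> [30, 4, 12]
pop() returns 12 -> [30, 4]
push(26) -> [30, 4, 26]
push(26) -> [30, 4, 26, 26]
pop() returns 26 -> [30, 4, 26]
push(20) -> [30, 4, 26, 20]
push(25) -> [30, 4, 26, 20, 25]
Final stack (bottom to top): [30, 4, 26, 20, 25]


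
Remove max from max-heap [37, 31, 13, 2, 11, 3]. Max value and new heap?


Max = 37
Replace root with last, heapify down
Resulting heap: [31, 11, 13, 2, 3]


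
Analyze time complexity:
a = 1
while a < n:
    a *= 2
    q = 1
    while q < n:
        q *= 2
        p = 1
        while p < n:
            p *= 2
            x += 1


Per nesting level: O(log n) * O(log n) * O(log n) = O((log n)^3)
Complexity: O((log n)^3)


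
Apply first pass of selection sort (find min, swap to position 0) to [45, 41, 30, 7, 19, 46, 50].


After one pass: [7, 41, 30, 45, 19, 46, 50]


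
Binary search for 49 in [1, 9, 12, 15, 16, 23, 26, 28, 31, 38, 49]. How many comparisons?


Search for 49:
[0,10] mid=5 arr[5]=23
[6,10] mid=8 arr[8]=31
[9,10] mid=9 arr[9]=38
[10,10] mid=10 arr[10]=49
Total: 4 comparisons


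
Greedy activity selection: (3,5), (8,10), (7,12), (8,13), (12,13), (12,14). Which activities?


Greedy: pick earliest-ending, then skip overlaps.
Selected (3 activities): [(3, 5), (8, 10), (12, 13)]


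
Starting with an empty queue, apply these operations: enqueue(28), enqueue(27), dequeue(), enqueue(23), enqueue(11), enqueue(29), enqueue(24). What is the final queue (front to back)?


enqueue(28) -> [28]
enqueue(27) -> [28, 27]
dequeue() returns 28 -> [27]
enqueue(23) -> [27, 23]
enqueue(11) -> [27, 23, 11]
enqueue(29) -> [27, 23, 11, 29]
enqueue(24) -> [27, 23, 11, 29, 24]
Final queue (front to back): [27, 23, 11, 29, 24]


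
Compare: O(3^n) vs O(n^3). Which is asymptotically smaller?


cubic grows slower than exponential (base 3)
O(n^3) is asymptotically smaller; O(3^n) grows faster


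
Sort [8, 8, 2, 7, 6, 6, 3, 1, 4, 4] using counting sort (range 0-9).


Count array: [0, 1, 1, 1, 2, 0, 2, 1, 2, 0]
Reconstruct: [1, 2, 3, 4, 4, 6, 6, 7, 8, 8]


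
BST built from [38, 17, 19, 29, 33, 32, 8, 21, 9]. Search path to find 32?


BST root = 38
Search for 32: compare at each node
Path: [38, 17, 19, 29, 33, 32]


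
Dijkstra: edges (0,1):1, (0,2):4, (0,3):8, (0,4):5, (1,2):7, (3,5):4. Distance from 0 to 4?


Dijkstra from 0:
Distances: {0: 0, 1: 1, 2: 4, 3: 8, 4: 5, 5: 12}
Shortest distance to 4 = 5, path = [0, 4]


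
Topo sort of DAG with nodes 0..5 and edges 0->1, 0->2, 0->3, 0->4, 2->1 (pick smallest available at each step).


Kahn's algorithm, process smallest node first
Order: [0, 2, 1, 3, 4, 5]


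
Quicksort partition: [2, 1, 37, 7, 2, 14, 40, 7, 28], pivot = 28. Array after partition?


Elements <= 28 go left of pivot.
Result: [2, 1, 7, 2, 14, 7, 28, 37, 40], pivot at index 6


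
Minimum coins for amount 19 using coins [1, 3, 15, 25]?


dp[0]=0; dp[i]=1+min(dp[i-c] for c in coins)
...dp[14]=6, dp[15]=1, dp[16]=2, dp[17]=3, dp[18]=2, dp[19]=3
Minimum coins for 19 = 3


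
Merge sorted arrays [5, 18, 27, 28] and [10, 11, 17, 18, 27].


Compare heads, take smaller each step.
Merged: [5, 10, 11, 17, 18, 18, 27, 27, 28]


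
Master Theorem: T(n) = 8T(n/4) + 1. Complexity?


a=8, b=4, c=0. log_4(8)=1.5 > c=0. Case 1: O(n^log_b(a)) = O(n^1.500)
Complexity: O(n^1.500)


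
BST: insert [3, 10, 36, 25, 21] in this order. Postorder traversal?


Root = 3; build tree by BST insertion.
Postorder traversal: [21, 25, 36, 10, 3]


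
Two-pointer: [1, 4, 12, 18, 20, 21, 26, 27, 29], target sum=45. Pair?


Two pointers: lo=0, hi=8
Found pair: (18, 27) summing to 45


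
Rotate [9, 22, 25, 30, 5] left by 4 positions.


Left rotate by 4: [5, 9, 22, 25, 30]


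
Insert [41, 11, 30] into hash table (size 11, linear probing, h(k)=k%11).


Insertions: 41->slot 8; 11->slot 0; 30->slot 9
Table: [11, None, None, None, None, None, None, None, 41, 30, None]


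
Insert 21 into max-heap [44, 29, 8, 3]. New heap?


Append 21: [44, 29, 8, 3, 21]
Bubble up: no swaps needed
Result: [44, 29, 8, 3, 21]


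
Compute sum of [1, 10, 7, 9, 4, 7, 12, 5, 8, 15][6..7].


Prefix sums: [0, 1, 11, 18, 27, 31, 38, 50, 55, 63, 78]
Sum[6..7] = prefix[8] - prefix[6] = 55 - 38 = 17


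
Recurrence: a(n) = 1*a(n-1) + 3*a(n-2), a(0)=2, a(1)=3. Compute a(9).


Build bottom-up:
...a(7)=531, a(8)=1233, a(9)=1*1233+3*531=2826


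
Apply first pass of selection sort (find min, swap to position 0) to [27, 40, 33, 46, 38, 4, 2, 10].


After one pass: [2, 40, 33, 46, 38, 4, 27, 10]


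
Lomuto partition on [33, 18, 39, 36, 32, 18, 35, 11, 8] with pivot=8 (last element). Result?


Elements <= 8 go left of pivot.
Result: [8, 18, 39, 36, 32, 18, 35, 11, 33], pivot at index 0


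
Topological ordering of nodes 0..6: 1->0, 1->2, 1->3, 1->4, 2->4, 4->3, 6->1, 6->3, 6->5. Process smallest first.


Kahn's algorithm, process smallest node first
Order: [6, 1, 0, 2, 4, 3, 5]


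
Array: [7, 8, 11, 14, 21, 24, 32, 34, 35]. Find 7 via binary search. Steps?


Search for 7:
[0,8] mid=4 arr[4]=21
[0,3] mid=1 arr[1]=8
[0,0] mid=0 arr[0]=7
Total: 3 comparisons


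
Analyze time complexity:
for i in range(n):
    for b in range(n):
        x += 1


Per nesting level: O(n) * O(n) = O(n^2)
Complexity: O(n^2)


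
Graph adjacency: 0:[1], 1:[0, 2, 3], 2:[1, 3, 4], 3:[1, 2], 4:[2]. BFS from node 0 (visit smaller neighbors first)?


BFS queue: start with [0]
Visit order: [0, 1, 2, 3, 4]


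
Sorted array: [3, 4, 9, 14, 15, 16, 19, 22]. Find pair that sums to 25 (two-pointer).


Two pointers: lo=0, hi=7
Found pair: (3, 22) summing to 25


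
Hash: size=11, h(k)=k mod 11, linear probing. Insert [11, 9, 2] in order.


Insertions: 11->slot 0; 9->slot 9; 2->slot 2
Table: [11, None, 2, None, None, None, None, None, None, 9, None]


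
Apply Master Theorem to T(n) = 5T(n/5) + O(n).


a=5, b=5, c=1. log_5(5)=1 = c=1. Case 2: O(n^c log n) = O(n log n)
Complexity: O(n log n)


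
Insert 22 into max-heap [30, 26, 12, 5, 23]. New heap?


Append 22: [30, 26, 12, 5, 23, 22]
Bubble up: swap idx 5(22) with idx 2(12)
Result: [30, 26, 22, 5, 23, 12]


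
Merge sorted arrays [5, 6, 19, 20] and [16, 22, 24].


Compare heads, take smaller each step.
Merged: [5, 6, 16, 19, 20, 22, 24]


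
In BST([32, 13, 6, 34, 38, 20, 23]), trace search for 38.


BST root = 32
Search for 38: compare at each node
Path: [32, 34, 38]
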